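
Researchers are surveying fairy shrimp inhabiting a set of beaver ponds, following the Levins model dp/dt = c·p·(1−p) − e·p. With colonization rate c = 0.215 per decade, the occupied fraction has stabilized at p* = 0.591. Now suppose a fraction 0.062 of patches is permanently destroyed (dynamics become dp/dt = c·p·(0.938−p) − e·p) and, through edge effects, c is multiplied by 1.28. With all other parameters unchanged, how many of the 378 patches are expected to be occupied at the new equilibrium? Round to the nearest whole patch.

Balance c(1−p*) = e gives e = 0.215×(1 − 0.59100) = 0.08793.
New p* = 0.938 − e/c = 0.938 − 0.08793/0.27520 = 0.61849.
Expected occupied = 378 × 0.61849 = 233.79 ≈ 234.

234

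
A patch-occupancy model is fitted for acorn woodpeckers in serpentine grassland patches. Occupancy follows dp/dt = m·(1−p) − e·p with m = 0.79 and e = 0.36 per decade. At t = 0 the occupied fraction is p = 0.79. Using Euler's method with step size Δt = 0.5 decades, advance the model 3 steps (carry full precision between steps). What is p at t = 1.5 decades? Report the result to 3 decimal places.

0.695

Update rule: p ← p + [m·(1−p) − e·p]·Δt with Δt = 0.5.
  1  |  dp/dt·Δt = -0.059250  |  p_1 = 0.730750
  2  |  dp/dt·Δt = -0.025181  |  p_2 = 0.705569
  3  |  dp/dt·Δt = -0.010702  |  p_3 = 0.694867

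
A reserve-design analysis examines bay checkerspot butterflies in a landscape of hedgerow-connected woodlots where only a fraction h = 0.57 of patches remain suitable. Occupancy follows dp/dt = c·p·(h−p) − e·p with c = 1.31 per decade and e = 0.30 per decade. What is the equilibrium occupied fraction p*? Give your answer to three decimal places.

0.341

Setting dp/dt = 0 and dividing by p* gives c·(h−p*) = e.
So p* = h − e/c = 0.57 − 0.30/1.31 = 0.57 − 0.2290 = 0.3410.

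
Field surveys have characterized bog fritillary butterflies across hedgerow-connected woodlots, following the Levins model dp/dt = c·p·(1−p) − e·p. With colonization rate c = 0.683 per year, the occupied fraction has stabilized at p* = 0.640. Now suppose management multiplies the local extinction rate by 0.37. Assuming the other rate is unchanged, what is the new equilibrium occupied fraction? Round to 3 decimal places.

0.867

Balance c(1−p*) = e gives e = 0.683×(1 − 0.64000) = 0.24588.
New p* = 1 − e/c = 1 − 0.09098/0.68300 = 0.86679.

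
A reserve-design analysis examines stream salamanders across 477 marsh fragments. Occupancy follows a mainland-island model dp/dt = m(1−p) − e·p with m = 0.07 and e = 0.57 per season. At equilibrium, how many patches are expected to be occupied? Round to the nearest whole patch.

p* = m/(m+e) = 0.07/0.6400 = 0.1094.
Expected occupied patches = N × p* = 477 × 0.1094 = 52.17 ≈ 52.

52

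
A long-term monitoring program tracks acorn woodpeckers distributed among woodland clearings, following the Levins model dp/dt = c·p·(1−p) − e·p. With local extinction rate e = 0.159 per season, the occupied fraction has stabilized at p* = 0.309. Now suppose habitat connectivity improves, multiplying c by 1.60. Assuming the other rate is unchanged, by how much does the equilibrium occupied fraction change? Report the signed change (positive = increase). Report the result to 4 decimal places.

Balance c(1−p*) = e gives c = e/(1 − 0.30900) = 0.159/0.69100 = 0.23010.
New p* = 1 − e/c = 1 − 0.15900/0.36816 = 0.56812.
Δp* = 0.56812 − 0.30900 = +0.25912.

0.2591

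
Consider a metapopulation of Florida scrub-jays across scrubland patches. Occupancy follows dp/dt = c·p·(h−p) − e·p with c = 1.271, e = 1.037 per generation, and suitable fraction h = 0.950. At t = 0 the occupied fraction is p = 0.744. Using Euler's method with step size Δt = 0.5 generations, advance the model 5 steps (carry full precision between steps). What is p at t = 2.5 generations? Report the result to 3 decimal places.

0.251

Update rule: p ← p + [c·p·(h−p) − e·p]·Δt with Δt = 0.5.
step 1: Δp = -0.28836, p = 0.45564
step 2: Δp = -0.09310, p = 0.36253
step 3: Δp = -0.05263, p = 0.30991
step 4: Δp = -0.03462, p = 0.27528
step 5: Δp = -0.02470, p = 0.25059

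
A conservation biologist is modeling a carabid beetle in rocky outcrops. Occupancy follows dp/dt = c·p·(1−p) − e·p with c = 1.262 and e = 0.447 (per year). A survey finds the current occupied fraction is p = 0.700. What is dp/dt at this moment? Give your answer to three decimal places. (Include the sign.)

Colonization term: c·p·(1−p) = 1.262×0.700×0.3000 = 0.26502.
Extinction term: e·p = 0.31290.
dp/dt = 0.26502 − 0.31290 = -0.04788.

-0.048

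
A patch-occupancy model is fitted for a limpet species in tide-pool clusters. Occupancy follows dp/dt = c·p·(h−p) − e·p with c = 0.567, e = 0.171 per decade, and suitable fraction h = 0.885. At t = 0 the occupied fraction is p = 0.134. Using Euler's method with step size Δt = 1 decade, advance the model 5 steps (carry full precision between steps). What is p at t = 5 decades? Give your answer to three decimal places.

0.348

Update rule: p ← p + [c·p·(h−p) − e·p]·Δt with Δt = 1.
t = 1: p = 0.13400 + (+0.03415) = 0.16815
t = 2: p = 0.16815 + (+0.03959) = 0.20774
t = 3: p = 0.20774 + (+0.04425) = 0.25199
t = 4: p = 0.25199 + (+0.04735) = 0.29934
t = 5: p = 0.29934 + (+0.04821) = 0.34755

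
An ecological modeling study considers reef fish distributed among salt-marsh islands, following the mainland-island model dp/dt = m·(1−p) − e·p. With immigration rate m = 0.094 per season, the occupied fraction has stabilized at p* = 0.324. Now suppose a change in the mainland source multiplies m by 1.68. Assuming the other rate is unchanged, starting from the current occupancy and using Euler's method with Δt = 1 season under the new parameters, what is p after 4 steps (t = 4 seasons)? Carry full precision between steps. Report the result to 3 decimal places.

0.425

Balance m(1−p*) = e·p* gives e = m(1−p*)/p* = 0.094×0.67600/0.32400 = 0.19612.
Starting from p₀ = 0.32400; update p ← p + (dp/dt)·Δt with the new parameters.
  1  |  dp/dt·Δt = +0.043210  |  p_1 = 0.367210
  2  |  dp/dt·Δt = +0.027912  |  p_2 = 0.395122
  3  |  dp/dt·Δt = +0.018030  |  p_3 = 0.413151
  4  |  dp/dt·Δt = +0.011646  |  p_4 = 0.424798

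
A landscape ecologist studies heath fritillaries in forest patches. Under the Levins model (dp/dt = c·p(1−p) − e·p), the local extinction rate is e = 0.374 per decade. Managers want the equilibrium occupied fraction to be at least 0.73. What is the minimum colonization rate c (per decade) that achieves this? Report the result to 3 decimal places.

p* = 1 − e/c ≥ 0.73 requires e/c ≤ 0.2700, i.e. c ≥ e/0.2700.
c_min = 0.374/0.2700 = 1.3852.

1.385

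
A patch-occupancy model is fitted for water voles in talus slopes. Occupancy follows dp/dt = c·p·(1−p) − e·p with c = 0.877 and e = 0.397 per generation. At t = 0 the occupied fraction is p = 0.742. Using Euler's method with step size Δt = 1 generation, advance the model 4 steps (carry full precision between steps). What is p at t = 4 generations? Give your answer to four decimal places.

Update rule: p ← p + [c·p·(1−p) − e·p]·Δt with Δt = 1.
p: 0.74200 → 0.61532  (Δp = -0.12668)
p: 0.61532 → 0.57862  (Δp = -0.03669)
p: 0.57862 → 0.56274  (Δp = -0.01588)
p: 0.56274 → 0.55513  (Δp = -0.00761)

0.5551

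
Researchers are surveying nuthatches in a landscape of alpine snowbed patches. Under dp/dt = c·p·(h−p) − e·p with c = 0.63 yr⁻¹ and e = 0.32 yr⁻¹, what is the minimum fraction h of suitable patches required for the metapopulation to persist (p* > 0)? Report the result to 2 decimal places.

0.51

p* = h − e/c is positive only when h > e/c.
h_min = e/c = 0.32/0.63 = 0.5079.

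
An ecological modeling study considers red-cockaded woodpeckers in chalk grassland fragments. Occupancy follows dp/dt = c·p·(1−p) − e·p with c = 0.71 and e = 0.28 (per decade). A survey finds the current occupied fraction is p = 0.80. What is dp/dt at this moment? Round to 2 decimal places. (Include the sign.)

Colonization term: c·p·(1−p) = 0.71×0.80×0.2000 = 0.11360.
Extinction term: e·p = 0.22400.
dp/dt = 0.11360 − 0.22400 = -0.11040.

-0.11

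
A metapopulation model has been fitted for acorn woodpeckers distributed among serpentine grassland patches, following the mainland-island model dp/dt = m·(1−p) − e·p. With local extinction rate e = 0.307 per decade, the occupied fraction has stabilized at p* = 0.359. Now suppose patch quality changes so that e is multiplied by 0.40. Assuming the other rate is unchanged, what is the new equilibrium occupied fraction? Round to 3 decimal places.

Balance m(1−p*) = e·p* gives m = e·p*/(1−p*) = 0.307×0.35900/0.64100 = 0.17194.
New p* = m/(m+e) = 0.17194/(0.17194+0.12280) = 0.58336.

0.583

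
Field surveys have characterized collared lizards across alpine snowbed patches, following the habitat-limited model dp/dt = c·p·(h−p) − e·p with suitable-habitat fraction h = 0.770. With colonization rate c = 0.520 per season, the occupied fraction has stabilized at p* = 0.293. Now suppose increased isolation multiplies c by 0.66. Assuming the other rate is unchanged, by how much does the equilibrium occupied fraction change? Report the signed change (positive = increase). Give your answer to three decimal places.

Balance c(h−p*) = e gives e = 0.520×(0.77 − 0.29300) = 0.24804.
New p* = 0.77 − e/c = 0.77 − 0.24804/0.34320 = 0.04727.
Δp* = 0.04727 − 0.29300 = -0.24573.

-0.246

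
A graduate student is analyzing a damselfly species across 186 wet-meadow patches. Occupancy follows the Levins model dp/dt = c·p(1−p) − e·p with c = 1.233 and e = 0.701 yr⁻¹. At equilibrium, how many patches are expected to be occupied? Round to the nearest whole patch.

p* = 1 − e/c = 1 − 0.701/1.233 = 0.4315.
Expected occupied patches = N × p* = 186 × 0.4315 = 80.25 ≈ 80.

80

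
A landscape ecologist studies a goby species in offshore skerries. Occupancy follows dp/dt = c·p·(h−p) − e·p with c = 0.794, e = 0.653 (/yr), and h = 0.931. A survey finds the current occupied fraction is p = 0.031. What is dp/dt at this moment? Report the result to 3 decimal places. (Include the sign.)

Colonization term: c·p·(h−p) = 0.794×0.031×0.9000 = 0.02215.
Extinction term: e·p = 0.02024.
dp/dt = 0.02215 − 0.02024 = 0.00191.

0.002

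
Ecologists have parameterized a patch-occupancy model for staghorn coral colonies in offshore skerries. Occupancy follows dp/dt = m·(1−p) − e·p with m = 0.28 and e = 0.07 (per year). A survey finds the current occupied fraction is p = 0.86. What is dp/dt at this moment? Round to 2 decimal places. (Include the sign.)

Colonization term: m·(1−p) = 0.28×0.1400 = 0.03920.
Extinction term: e·p = 0.06020.
dp/dt = 0.03920 − 0.06020 = -0.02100.

-0.02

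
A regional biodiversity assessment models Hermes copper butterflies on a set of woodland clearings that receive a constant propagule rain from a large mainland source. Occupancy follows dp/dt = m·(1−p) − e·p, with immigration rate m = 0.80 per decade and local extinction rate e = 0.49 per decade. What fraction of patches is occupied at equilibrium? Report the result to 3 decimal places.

0.620

Setting dp/dt = 0: m − m·p* = e·p*, so m = (m+e)·p*.
p* = m/(m+e) = 0.80/(0.80+0.49) = 0.80/1.2900 = 0.6202.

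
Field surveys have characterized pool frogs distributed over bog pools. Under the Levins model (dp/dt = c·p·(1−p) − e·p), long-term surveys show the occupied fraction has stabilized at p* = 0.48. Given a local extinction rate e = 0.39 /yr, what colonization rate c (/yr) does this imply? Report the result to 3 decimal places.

0.750

At equilibrium c(1−p*) = e, so c = e/(1−p*).
c = 0.39/(1 − 0.48) = 0.39/0.5200 = 0.7500.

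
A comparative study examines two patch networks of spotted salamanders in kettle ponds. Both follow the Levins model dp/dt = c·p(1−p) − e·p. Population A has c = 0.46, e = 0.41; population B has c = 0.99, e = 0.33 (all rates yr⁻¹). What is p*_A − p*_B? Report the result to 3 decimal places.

-0.558

A: p*_A = 1 − 0.41/0.46 = 0.1087.
B: p*_B = 1 − 0.33/0.99 = 0.6667.
p*_A − p*_B = 0.1087 − 0.6667 = -0.5580.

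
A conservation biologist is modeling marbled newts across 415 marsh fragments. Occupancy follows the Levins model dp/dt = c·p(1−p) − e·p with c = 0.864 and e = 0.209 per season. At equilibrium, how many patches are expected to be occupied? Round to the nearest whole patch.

p* = 1 − e/c = 1 − 0.209/0.864 = 0.7581.
Expected occupied patches = N × p* = 415 × 0.7581 = 314.61 ≈ 315.

315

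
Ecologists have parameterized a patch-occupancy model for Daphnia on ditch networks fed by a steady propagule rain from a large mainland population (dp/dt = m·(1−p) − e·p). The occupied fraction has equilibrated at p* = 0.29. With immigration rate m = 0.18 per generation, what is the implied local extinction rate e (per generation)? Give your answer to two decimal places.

At equilibrium m(1−p*) = e·p*, so e = m(1−p*)/p*.
e = 0.18 × 0.7100 / 0.29 = 0.4407.

0.44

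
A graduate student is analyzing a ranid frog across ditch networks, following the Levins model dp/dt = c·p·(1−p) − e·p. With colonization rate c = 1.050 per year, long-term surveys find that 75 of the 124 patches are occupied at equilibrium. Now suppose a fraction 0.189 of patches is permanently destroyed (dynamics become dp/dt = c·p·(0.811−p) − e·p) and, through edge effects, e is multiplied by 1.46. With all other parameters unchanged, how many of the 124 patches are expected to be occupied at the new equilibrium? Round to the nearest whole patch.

Observed p* = 75/124 = 0.60484.
Balance c(1−p*) = e gives e = 1.050×(1 − 0.60484) = 0.41492.
New p* = 0.811 − e/c = 0.811 − 0.60578/1.05000 = 0.23407.
Expected occupied = 124 × 0.23407 = 29.02 ≈ 29.

29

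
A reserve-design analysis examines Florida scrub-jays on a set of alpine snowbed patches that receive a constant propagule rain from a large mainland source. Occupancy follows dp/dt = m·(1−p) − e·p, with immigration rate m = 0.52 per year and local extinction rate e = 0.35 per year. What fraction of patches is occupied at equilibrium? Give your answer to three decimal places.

Setting dp/dt = 0: m − m·p* = e·p*, so m = (m+e)·p*.
p* = m/(m+e) = 0.52/(0.52+0.35) = 0.52/0.8700 = 0.5977.

0.598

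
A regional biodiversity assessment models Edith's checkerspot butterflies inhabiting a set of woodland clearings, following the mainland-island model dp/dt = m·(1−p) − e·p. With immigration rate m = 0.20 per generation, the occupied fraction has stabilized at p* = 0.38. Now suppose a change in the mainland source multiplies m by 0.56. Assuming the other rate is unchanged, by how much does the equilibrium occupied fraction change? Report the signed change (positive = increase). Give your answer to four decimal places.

Balance m(1−p*) = e·p* gives e = m(1−p*)/p* = 0.20×0.62000/0.38000 = 0.32632.
New p* = m/(m+e) = 0.11200/(0.11200+0.32632) = 0.25552.
Δp* = 0.25552 − 0.38000 = -0.12448.

-0.1245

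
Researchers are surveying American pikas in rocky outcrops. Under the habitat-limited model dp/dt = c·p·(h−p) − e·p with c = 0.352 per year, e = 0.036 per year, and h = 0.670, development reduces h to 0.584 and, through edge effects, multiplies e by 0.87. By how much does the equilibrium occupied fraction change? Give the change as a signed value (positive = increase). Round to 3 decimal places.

-0.073

Before: p* = h − e/c = 0.670 − 0.036/0.352 = 0.670 − 0.1023 = 0.5677.
After: c = 0.352, e = 0.03132, h = 0.584; p* = 0.584 − 0.03132/0.352 = 0.4950.
Δp* = 0.4950 − 0.5677 = -0.0727.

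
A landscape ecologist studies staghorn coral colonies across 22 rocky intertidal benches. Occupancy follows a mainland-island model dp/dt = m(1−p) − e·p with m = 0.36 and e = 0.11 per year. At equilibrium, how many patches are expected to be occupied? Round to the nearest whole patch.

17

p* = m/(m+e) = 0.36/0.4700 = 0.7660.
Expected occupied patches = N × p* = 22 × 0.7660 = 16.85 ≈ 17.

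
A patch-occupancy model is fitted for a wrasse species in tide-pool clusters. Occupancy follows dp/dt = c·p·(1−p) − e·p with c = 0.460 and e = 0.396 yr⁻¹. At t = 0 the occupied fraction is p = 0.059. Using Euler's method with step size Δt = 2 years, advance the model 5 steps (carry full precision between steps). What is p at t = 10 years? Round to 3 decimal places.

0.081

Update rule: p ← p + [c·p·(1−p) − e·p]·Δt with Δt = 2.
step 1: Δp = +0.00435, p = 0.06335
step 2: Δp = +0.00442, p = 0.06777
step 3: Δp = +0.00445, p = 0.07222
step 4: Δp = +0.00445, p = 0.07666
step 5: Δp = +0.00441, p = 0.08107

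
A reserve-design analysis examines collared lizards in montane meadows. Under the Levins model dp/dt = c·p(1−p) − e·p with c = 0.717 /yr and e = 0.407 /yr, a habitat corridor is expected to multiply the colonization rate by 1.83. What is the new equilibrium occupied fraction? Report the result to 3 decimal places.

0.690

Before: p* = 1 − 0.407/0.717 = 0.4324.
After the change, c = 1.31211, e = 0.407, so p* = 1 − 0.407/1.31211 = 0.6898.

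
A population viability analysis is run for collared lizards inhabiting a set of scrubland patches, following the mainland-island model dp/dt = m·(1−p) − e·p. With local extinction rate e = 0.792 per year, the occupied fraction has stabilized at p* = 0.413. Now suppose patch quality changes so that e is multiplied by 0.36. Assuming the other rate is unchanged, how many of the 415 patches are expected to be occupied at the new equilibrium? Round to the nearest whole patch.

Balance m(1−p*) = e·p* gives m = e·p*/(1−p*) = 0.792×0.41300/0.58700 = 0.55723.
New p* = m/(m+e) = 0.55723/(0.55723+0.28512) = 0.66152.
Expected occupied = 415 × 0.66152 = 274.53 ≈ 275.

275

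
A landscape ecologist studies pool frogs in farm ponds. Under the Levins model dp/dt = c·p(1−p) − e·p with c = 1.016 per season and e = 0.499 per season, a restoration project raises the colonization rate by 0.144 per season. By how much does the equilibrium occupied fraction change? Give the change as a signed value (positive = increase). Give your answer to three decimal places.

0.061

Before: p* = 1 − 0.499/1.016 = 0.5089.
After the change, c = 1.16, e = 0.499, so p* = 1 − 0.499/1.16 = 0.5698.
Δp* = 0.5698 − 0.5089 = +0.0610.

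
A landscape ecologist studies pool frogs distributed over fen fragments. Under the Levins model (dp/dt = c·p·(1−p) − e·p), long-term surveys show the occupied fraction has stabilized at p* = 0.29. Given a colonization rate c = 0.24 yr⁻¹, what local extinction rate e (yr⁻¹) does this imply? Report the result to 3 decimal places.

At equilibrium c(1−p*) = e.
e = 0.24 × (1 − 0.29) = 0.24 × 0.7100 = 0.1704.

0.170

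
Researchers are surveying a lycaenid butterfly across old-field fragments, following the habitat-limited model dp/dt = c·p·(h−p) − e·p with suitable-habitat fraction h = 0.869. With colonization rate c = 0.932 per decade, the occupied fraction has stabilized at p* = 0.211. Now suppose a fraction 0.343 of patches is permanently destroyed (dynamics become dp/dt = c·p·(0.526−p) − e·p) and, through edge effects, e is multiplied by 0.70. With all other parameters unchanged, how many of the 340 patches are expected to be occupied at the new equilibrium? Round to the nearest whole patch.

Balance c(h−p*) = e gives e = 0.932×(0.869 − 0.21100) = 0.61326.
New p* = 0.526 − e/c = 0.526 − 0.42928/0.93200 = 0.06540.
Expected occupied = 340 × 0.06540 = 22.24 ≈ 22.

22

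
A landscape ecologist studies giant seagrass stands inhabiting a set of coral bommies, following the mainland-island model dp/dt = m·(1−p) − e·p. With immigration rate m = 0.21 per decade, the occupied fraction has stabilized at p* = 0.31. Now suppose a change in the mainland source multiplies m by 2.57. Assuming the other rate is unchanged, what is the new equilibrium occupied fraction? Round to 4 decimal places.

Balance m(1−p*) = e·p* gives e = m(1−p*)/p* = 0.21×0.69000/0.31000 = 0.46742.
New p* = m/(m+e) = 0.53970/(0.53970+0.46742) = 0.53588.

0.5359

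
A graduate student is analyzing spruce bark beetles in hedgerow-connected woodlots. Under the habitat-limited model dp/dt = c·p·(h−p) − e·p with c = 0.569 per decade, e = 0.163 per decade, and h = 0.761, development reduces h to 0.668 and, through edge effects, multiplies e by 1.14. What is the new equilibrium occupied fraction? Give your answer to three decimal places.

0.341

Before: p* = h − e/c = 0.761 − 0.163/0.569 = 0.761 − 0.2865 = 0.4745.
After: c = 0.569, e = 0.18582, h = 0.668; p* = 0.668 − 0.18582/0.569 = 0.3414.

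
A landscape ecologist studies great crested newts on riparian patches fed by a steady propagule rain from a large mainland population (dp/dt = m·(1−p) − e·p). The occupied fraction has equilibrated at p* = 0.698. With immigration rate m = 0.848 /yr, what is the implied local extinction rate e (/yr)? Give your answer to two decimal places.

At equilibrium m(1−p*) = e·p*, so e = m(1−p*)/p*.
e = 0.848 × 0.3020 / 0.698 = 0.3669.

0.37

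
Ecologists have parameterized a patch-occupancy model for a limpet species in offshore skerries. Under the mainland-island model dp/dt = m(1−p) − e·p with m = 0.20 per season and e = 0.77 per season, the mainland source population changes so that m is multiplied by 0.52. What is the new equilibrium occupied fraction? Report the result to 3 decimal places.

0.119

Before: p* = 0.20/(0.20+0.77) = 0.2062.
After: m = 0.104, e = 0.77; p* = 0.104/0.8740 = 0.1190.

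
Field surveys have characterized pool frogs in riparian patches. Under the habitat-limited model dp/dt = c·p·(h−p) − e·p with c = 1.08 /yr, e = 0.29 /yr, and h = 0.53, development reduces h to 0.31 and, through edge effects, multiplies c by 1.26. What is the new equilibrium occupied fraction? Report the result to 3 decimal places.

Before: p* = h − e/c = 0.53 − 0.29/1.08 = 0.53 − 0.2685 = 0.2615.
After: c = 1.3608, e = 0.29, h = 0.31; p* = 0.31 − 0.29/1.3608 = 0.0969.

0.097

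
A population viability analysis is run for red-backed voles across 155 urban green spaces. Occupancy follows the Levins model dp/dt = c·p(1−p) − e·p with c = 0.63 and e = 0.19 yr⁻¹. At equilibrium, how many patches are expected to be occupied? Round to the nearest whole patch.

p* = 1 − e/c = 1 − 0.19/0.63 = 0.6984.
Expected occupied patches = N × p* = 155 × 0.6984 = 108.25 ≈ 108.

108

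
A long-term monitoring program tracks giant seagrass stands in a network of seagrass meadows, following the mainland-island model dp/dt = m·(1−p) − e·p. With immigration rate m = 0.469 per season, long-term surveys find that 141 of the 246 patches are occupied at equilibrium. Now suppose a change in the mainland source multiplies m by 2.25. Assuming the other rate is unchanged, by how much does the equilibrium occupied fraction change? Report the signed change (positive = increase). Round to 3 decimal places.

0.178

Observed p* = 141/246 = 0.57317.
Balance m(1−p*) = e·p* gives e = m(1−p*)/p* = 0.469×0.42683/0.57317 = 0.34926.
New p* = m/(m+e) = 1.05525/(1.05525+0.34926) = 0.75133.
Δp* = 0.75133 − 0.57317 = +0.17816.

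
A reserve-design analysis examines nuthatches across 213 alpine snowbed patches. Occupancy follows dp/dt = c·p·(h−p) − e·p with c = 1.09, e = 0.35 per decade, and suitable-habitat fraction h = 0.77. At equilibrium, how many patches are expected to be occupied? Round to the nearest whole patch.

96

p* = h − e/c = 0.77 − 0.3211 = 0.4489.
Expected occupied patches = N × p* = 213 × 0.4489 = 95.62 ≈ 96.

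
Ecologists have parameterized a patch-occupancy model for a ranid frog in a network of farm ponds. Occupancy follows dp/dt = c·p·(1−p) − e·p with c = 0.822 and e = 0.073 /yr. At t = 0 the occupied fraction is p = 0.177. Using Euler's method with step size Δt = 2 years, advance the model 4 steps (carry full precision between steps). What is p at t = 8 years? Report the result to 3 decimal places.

Update rule: p ← p + [c·p·(1−p) − e·p]·Δt with Δt = 2.
p: 0.17700 → 0.39064  (Δp = +0.21364)
p: 0.39064 → 0.72495  (Δp = +0.33431)
p: 0.72495 → 0.94692  (Δp = +0.22197)
p: 0.94692 → 0.89130  (Δp = -0.05561)

0.891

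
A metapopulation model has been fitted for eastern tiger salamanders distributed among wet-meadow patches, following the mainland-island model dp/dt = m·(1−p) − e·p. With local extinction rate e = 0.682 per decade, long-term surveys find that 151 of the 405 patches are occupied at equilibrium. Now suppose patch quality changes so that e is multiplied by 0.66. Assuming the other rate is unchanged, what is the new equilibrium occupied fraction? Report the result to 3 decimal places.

Observed p* = 151/405 = 0.37284.
Balance m(1−p*) = e·p* gives m = e·p*/(1−p*) = 0.682×0.37284/0.62716 = 0.40544.
New p* = m/(m+e) = 0.40544/(0.40544+0.45012) = 0.47389.

0.474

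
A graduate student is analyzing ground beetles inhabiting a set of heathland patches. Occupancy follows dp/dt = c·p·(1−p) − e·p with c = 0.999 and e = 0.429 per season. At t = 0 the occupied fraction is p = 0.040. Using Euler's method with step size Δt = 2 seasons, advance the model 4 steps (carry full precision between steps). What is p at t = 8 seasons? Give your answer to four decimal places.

0.4578

Update rule: p ← p + [c·p·(1−p) − e·p]·Δt with Δt = 2.
  1  |  dp/dt·Δt = +0.042403  |  p_1 = 0.082403
  2  |  dp/dt·Δt = +0.080373  |  p_2 = 0.162776
  3  |  dp/dt·Δt = +0.132626  |  p_3 = 0.295401
  4  |  dp/dt·Δt = +0.162408  |  p_4 = 0.457810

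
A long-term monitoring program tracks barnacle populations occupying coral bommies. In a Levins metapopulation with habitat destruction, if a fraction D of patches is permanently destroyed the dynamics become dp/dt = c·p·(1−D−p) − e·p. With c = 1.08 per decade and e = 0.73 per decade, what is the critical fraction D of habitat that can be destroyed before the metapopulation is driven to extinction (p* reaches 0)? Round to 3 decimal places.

0.324

The nontrivial equilibrium is p* = (1−D) − e/c; extinction occurs when this hits zero.
So D_crit = 1 − e/c = 1 − 0.73/1.08 = 1 − 0.6759 = 0.3241.
This equals the undisturbed p*, a classic result of Lande's extension.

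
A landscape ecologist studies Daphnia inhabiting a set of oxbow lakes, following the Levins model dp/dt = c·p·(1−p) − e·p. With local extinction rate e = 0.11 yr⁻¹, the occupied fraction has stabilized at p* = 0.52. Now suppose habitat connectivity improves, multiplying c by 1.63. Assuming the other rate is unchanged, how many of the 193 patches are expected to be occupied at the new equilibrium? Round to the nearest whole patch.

136

Balance c(1−p*) = e gives c = e/(1 − 0.52000) = 0.11/0.48000 = 0.22917.
New p* = 1 − e/c = 1 − 0.11000/0.37355 = 0.70553.
Expected occupied = 193 × 0.70553 = 136.17 ≈ 136.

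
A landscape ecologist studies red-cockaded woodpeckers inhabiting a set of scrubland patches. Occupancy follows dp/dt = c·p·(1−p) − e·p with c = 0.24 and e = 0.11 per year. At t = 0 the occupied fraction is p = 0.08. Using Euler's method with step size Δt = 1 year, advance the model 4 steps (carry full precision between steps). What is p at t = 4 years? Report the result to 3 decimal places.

0.120

Update rule: p ← p + [c·p·(1−p) − e·p]·Δt with Δt = 1.
  1  |  dp/dt·Δt = +0.008864  |  p_1 = 0.088864
  2  |  dp/dt·Δt = +0.009657  |  p_2 = 0.098521
  3  |  dp/dt·Δt = +0.010478  |  p_3 = 0.108999
  4  |  dp/dt·Δt = +0.011319  |  p_4 = 0.120318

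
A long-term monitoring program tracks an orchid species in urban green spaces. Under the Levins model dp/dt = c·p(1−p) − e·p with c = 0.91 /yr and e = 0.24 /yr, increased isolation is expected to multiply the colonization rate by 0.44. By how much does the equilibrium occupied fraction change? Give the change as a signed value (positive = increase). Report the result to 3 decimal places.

Before: p* = 1 − 0.24/0.91 = 0.7363.
After the change, c = 0.4004, e = 0.24, so p* = 1 − 0.24/0.4004 = 0.4006.
Δp* = 0.4006 − 0.7363 = -0.3357.

-0.336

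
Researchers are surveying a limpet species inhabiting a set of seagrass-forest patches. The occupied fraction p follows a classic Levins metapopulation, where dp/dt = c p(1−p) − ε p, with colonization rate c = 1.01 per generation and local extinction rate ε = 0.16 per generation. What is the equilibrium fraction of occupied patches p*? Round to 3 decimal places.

0.842

Setting dp/dt = 0 and dividing through by p* gives c·(1−p*) = ε.
So p* = 1 − ε/c = 1 − 0.16/1.01 = 1 − 0.1584 = 0.8416.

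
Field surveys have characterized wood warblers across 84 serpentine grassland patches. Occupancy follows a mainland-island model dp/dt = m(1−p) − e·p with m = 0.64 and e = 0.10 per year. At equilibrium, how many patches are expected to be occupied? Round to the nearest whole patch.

p* = m/(m+e) = 0.64/0.7400 = 0.8649.
Expected occupied patches = N × p* = 84 × 0.8649 = 72.65 ≈ 73.

73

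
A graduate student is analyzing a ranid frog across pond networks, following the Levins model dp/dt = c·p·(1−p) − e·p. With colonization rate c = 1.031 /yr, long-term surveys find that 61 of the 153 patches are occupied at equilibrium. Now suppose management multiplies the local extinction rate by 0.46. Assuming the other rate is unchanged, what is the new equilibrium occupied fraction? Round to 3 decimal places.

Observed p* = 61/153 = 0.39869.
Balance c(1−p*) = e gives e = 1.031×(1 − 0.39869) = 0.61995.
New p* = 1 − e/c = 1 − 0.28518/1.03100 = 0.72339.

0.723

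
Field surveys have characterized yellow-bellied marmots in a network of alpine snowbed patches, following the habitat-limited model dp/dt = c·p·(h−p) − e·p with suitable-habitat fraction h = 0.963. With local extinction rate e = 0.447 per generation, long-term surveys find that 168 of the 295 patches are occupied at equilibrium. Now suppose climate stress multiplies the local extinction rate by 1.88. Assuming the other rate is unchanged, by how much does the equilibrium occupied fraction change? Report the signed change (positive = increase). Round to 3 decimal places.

Observed p* = 168/295 = 0.56949.
Balance c(h−p*) = e gives c = e/(0.963 − 0.56949) = 0.447/0.39351 = 1.13593.
New p* = 0.963 − e/c = 0.963 − 0.84036/1.13593 = 0.22320.
Δp* = 0.22320 − 0.56949 = -0.34629.

-0.346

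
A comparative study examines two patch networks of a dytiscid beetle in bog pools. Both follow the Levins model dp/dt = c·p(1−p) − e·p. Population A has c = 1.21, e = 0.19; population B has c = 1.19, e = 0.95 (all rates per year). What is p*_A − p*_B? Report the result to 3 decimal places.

A: p*_A = 1 − 0.19/1.21 = 0.8430.
B: p*_B = 1 − 0.95/1.19 = 0.2017.
p*_A − p*_B = 0.8430 − 0.2017 = 0.6413.

0.641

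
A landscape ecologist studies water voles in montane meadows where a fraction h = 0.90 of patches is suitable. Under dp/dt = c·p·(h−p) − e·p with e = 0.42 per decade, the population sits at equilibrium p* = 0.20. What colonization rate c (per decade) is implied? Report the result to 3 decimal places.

At equilibrium c(h−p*) = e, so c = e/(h−p*).
c = 0.42/(0.90 − 0.20) = 0.42/0.7000 = 0.6000.

0.600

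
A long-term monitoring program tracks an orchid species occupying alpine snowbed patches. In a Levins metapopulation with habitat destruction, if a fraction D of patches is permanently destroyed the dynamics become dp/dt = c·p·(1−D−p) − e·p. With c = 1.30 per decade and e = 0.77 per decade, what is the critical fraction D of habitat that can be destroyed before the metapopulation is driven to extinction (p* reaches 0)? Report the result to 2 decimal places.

The nontrivial equilibrium is p* = (1−D) − e/c; extinction occurs when this hits zero.
So D_crit = 1 − e/c = 1 − 0.77/1.30 = 1 − 0.5923 = 0.4077.
This equals the undisturbed p*, a classic result of Lande's extension.

0.41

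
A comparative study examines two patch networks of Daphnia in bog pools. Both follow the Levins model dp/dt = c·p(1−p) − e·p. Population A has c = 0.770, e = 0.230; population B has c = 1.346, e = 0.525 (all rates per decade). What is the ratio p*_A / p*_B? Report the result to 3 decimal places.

A: p*_A = 1 − 0.230/0.770 = 0.7013.
B: p*_B = 1 − 0.525/1.346 = 0.6100.
p*_A / p*_B = 0.7013/0.6100 = 1.1498.

1.150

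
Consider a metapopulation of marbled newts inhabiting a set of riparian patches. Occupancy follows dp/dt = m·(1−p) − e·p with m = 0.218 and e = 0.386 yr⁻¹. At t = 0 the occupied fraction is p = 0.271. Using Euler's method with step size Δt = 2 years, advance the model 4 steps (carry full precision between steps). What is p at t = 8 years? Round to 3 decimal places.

Update rule: p ← p + [m·(1−p) − e·p]·Δt with Δt = 2.
t = 2: p = 0.27100 + (+0.10863) = 0.37963
t = 4: p = 0.37963 + (-0.02260) = 0.35704
t = 6: p = 0.35704 + (+0.00470) = 0.36174
t = 8: p = 0.36174 + (-0.00098) = 0.36076

0.361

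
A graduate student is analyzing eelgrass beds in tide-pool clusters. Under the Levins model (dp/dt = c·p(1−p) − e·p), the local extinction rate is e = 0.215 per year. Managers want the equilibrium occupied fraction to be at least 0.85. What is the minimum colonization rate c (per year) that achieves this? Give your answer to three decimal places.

1.433

p* = 1 − e/c ≥ 0.85 requires e/c ≤ 0.1500, i.e. c ≥ e/0.1500.
c_min = 0.215/0.1500 = 1.4333.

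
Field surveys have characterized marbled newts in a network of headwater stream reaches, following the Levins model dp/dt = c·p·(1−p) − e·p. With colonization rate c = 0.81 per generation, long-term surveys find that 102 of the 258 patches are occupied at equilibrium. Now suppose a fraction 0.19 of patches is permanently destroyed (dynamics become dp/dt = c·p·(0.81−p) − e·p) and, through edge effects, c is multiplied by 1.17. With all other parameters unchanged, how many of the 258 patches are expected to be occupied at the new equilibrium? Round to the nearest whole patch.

Observed p* = 102/258 = 0.39535.
Balance c(1−p*) = e gives e = 0.81×(1 − 0.39535) = 0.48977.
New p* = 0.81 − e/c = 0.81 − 0.48977/0.94770 = 0.29320.
Expected occupied = 258 × 0.29320 = 75.65 ≈ 76.

76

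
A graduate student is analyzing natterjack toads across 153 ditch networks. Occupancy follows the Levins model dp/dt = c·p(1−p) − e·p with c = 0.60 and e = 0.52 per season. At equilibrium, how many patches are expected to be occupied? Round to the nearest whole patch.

20

p* = 1 − e/c = 1 − 0.52/0.60 = 0.1333.
Expected occupied patches = N × p* = 153 × 0.1333 = 20.40 ≈ 20.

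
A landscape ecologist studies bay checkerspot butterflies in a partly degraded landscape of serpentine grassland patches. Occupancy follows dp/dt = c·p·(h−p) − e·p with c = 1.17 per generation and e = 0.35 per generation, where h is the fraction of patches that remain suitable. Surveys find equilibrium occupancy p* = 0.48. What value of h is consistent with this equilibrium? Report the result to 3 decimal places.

At equilibrium c(h−p*) = e, so h = p* + e/c.
h = 0.48 + 0.35/1.17 = 0.48 + 0.2991 = 0.7791.

0.779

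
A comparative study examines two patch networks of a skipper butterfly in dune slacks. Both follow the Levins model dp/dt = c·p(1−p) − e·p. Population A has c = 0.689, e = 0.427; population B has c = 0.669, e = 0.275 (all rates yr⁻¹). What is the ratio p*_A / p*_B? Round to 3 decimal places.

A: p*_A = 1 − 0.427/0.689 = 0.3803.
B: p*_B = 1 − 0.275/0.669 = 0.5889.
p*_A / p*_B = 0.3803/0.5889 = 0.6457.

0.646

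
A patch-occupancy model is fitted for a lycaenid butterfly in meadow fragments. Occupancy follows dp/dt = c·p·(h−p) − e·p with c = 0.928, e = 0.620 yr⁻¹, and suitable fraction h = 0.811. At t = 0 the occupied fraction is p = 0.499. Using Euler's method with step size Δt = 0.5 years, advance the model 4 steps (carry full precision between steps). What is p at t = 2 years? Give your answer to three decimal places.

Update rule: p ← p + [c·p·(h−p) − e·p]·Δt with Δt = 0.5.
t = 0.5: p = 0.49900 + (-0.08245) = 0.41655
t = 1: p = 0.41655 + (-0.05289) = 0.36366
t = 1.5: p = 0.36366 + (-0.03725) = 0.32641
t = 2: p = 0.32641 + (-0.02779) = 0.29861

0.299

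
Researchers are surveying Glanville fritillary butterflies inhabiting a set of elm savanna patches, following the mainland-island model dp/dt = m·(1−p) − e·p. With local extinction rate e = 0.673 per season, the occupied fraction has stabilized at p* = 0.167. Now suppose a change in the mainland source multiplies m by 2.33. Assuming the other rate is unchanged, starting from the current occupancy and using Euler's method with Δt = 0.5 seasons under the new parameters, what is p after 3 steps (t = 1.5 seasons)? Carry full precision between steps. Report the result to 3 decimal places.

Balance m(1−p*) = e·p* gives m = e·p*/(1−p*) = 0.673×0.16700/0.83300 = 0.13492.
Starting from p₀ = 0.16700; update p ← p + (dp/dt)·Δt with the new parameters.
step 1: Δp = +0.07474, p = 0.24174
step 2: Δp = +0.03784, p = 0.27958
step 3: Δp = +0.01916, p = 0.29874

0.299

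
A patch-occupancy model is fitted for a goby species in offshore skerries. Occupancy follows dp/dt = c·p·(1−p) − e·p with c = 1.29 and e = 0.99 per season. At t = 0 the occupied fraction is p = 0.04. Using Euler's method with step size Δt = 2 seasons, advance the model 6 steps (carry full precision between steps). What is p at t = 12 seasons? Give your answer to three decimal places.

0.208

Update rule: p ← p + [c·p·(1−p) − e·p]·Δt with Δt = 2.
p: 0.04000 → 0.05987  (Δp = +0.01987)
p: 0.05987 → 0.08655  (Δp = +0.02667)
p: 0.08655 → 0.11915  (Δp = +0.03260)
p: 0.11915 → 0.15401  (Δp = +0.03486)
p: 0.15401 → 0.18522  (Δp = +0.03121)
p: 0.18522 → 0.20784  (Δp = +0.02262)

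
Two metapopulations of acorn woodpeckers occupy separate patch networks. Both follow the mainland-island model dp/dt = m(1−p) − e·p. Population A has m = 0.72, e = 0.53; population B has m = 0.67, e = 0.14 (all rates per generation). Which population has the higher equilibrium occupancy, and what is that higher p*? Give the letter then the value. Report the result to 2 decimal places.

A: p*_A = m/(m+e) = 0.72/1.2500 = 0.5760.
B: p*_B = 0.67/0.8100 = 0.8272.
B is higher at 0.8272.

B, 0.83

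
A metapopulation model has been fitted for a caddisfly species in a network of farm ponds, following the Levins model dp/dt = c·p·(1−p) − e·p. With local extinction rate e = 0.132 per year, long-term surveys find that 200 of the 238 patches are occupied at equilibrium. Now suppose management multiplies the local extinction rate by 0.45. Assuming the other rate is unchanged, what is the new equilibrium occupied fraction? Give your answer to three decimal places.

Observed p* = 200/238 = 0.84034.
Balance c(1−p*) = e gives c = e/(1 − 0.84034) = 0.132/0.15966 = 0.82676.
New p* = 1 − e/c = 1 − 0.05940/0.82676 = 0.92815.

0.928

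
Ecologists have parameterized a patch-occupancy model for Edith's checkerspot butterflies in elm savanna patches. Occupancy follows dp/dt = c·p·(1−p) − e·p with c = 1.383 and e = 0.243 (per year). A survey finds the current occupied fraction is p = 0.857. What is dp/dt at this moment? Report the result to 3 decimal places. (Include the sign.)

Colonization term: c·p·(1−p) = 1.383×0.857×0.1430 = 0.16949.
Extinction term: e·p = 0.20825.
dp/dt = 0.16949 − 0.20825 = -0.03876.

-0.039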